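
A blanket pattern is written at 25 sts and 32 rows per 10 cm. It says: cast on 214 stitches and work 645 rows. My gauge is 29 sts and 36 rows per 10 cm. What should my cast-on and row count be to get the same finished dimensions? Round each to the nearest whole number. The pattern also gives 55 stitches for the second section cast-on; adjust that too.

Cast on 248 stitches; work 726 rows; second section cast-on 64 stitches.

Stitches: 214 × 29/25 = 248.24 → 248.
Rows: 645 × 36/32 = 725.62 → 726.
second section cast-on: 55 × 29/25 = 63.80 → 64.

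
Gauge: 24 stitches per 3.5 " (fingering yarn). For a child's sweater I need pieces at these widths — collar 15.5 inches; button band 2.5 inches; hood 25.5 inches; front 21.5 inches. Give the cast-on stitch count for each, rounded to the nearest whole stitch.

collar 106; button band 17; hood 175; front 147.

Rate = 24/3.5 = 6.857 sts per in.
collar: 15.5 × 6.857 = 106.29 → 106.
button band: 2.5 × 6.857 = 17.14 → 17.
hood: 25.5 × 6.857 = 174.86 → 175.
front: 21.5 × 6.857 = 147.43 → 147.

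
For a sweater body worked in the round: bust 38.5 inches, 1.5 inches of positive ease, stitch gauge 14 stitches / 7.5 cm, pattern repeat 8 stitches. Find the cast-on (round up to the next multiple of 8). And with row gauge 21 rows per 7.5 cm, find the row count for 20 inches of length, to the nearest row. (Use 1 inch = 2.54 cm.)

Finished = 38.5 + 1.5 = 40 inches.
40 inches × 2.54 = 101.60 cm.
14/7.5 = 1.867 sts per cm; 101.60 × 1.867 = 189.65 sts.
Next multiple of 8 → 192.
20 inches = 50.80 cm; × 2.8 = 142.24 → 142 rows.

Cast on 192 stitches; work 142 rows.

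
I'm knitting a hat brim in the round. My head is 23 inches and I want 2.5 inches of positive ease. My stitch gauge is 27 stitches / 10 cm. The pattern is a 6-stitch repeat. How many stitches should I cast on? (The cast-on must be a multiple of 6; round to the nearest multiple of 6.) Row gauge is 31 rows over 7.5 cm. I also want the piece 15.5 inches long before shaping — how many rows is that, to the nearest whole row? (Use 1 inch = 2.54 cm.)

Cast on 174 stitches; work 163 rows.

Finished = 23 + 2.5 = 25.5 inches.
25.5 inches × 2.54 = 64.77 cm.
27/10 = 2.7 sts per cm; 64.77 × 2.7 = 174.88 sts.
Nearest multiple of 6 → 174.
15.5 inches = 39.37 cm; × 4.133 = 162.73 → 163 rows.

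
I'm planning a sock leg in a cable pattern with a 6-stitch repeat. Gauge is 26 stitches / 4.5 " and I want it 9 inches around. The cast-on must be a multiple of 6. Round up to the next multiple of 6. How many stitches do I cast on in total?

CO 54 sts.

26 / 4.5 = 5.778 sts per inch.
9 × 5.778 = 52.00 sts.
Next multiple of 6: 54.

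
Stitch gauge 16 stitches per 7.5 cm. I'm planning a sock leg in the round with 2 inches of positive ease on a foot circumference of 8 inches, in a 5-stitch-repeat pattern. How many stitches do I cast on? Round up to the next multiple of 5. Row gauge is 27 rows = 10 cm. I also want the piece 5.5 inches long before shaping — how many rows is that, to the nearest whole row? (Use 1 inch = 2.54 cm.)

Finished = 8 + 2 = 10 inches.
10 inches × 2.54 = 25.40 cm.
16/7.5 = 2.133 sts per cm; 25.40 × 2.133 = 54.19 sts.
Next multiple of 5 → 55.
5.5 inches = 13.97 cm; × 2.7 = 37.72 → 38 rows.

Cast on 55 stitches; work 38 rows.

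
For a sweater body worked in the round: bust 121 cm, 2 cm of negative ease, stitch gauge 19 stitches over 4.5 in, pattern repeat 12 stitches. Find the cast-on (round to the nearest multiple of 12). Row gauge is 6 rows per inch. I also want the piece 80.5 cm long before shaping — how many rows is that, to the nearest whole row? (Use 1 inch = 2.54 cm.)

Cast on 192 stitches; work 190 rows.

Finished = 121 − 2 = 119 cm.
119 cm × 1/2.54 = 46.85 inches.
19/4.5 = 4.222 sts per in; 46.85 × 4.222 = 197.81 sts.
Nearest multiple of 12 → 192.
80.5 cm = 31.69 inches; × 6 = 190.16 → 190 rows.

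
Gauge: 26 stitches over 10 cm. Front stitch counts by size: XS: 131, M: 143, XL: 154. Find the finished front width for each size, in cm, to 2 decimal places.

XS 50.38 cm; M 55.00 cm; XL 59.23 cm.

26/10 = 2.6 sts per cm.
XS: 131 / 2.6 = 50.385 → 50.38 cm.
M: 143 / 2.6 = 55.000 → 55.00 cm.
XL: 154 / 2.6 = 59.231 → 59.23 cm.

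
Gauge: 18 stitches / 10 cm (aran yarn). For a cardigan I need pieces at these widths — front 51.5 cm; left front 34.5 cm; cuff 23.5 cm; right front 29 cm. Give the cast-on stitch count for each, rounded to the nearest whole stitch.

Rate = 18/10 = 1.8 sts per cm.
front: 51.5 × 1.8 = 92.70 → 93.
left front: 34.5 × 1.8 = 62.10 → 62.
cuff: 23.5 × 1.8 = 42.30 → 42.
right front: 29 × 1.8 = 52.20 → 52.

front 93; left front 62; cuff 42; right front 52.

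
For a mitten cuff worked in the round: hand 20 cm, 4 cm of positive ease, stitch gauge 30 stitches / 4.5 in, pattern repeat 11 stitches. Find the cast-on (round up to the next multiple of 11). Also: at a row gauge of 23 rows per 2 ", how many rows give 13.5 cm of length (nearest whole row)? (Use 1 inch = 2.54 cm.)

Cast on 66 stitches; work 61 rows.

Finished = 20 + 4 = 24 cm.
24 cm × 1/2.54 = 9.45 inches.
30/4.5 = 6.667 sts per in; 9.45 × 6.667 = 62.99 sts.
Next multiple of 11 → 66.
13.5 cm = 5.31 inches; × 11.5 = 61.12 → 61 rows.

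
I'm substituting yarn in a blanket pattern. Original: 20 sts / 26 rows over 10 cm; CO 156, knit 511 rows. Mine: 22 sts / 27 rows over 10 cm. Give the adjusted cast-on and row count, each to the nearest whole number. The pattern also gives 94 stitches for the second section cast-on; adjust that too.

Stitches: 156 × 22/20 = 171.60 → 172.
Rows: 511 × 27/26 = 530.65 → 531.
second section cast-on: 94 × 22/20 = 103.40 → 103.

Cast on 172 stitches; work 531 rows; second section cast-on 103 stitches.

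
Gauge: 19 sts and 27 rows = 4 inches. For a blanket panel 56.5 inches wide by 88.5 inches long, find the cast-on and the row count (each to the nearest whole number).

Cast on 268 stitches and work 597 rows.

Stitch gauge = 19/4 = 4.75 sts/in; 56.5 × 4.75 = 268.38 → 268 sts.
Row gauge = 27/4 = 6.75 rows/in; 88.5 × 6.75 = 597.38 → 597 rows.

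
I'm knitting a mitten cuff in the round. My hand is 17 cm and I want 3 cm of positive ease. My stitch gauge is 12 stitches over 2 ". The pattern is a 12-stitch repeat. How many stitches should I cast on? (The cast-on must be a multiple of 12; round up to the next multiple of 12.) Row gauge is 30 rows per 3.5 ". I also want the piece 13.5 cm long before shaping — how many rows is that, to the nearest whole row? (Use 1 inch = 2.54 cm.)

Cast on 48 stitches; work 46 rows.

Finished = 17 + 3 = 20 cm.
20 cm × 1/2.54 = 7.87 inches.
12/2 = 6 sts per in; 7.87 × 6 = 47.24 sts.
Next multiple of 12 → 48.
13.5 cm = 5.31 inches; × 8.571 = 45.56 → 46 rows.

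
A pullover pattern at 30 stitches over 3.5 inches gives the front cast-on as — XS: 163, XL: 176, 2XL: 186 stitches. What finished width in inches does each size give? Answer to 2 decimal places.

XS 19.02 inches; XL 20.53 inches; 2XL 21.70 inches.

30/3.5 = 8.571 sts per in.
XS: 163 / 8.571 = 19.017 → 19.02 in.
XL: 176 / 8.571 = 20.533 → 20.53 in.
2XL: 186 / 8.571 = 21.700 → 21.70 in.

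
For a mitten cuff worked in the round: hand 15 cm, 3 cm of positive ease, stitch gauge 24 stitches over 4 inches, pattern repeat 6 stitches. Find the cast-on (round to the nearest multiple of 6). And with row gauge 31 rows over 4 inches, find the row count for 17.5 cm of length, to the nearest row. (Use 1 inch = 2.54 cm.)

Cast on 42 stitches; work 53 rows.

Finished = 15 + 3 = 18 cm.
18 cm × 1/2.54 = 7.09 inches.
24/4 = 6 sts per in; 7.09 × 6 = 42.52 sts.
Nearest multiple of 6 → 42.
17.5 cm = 6.89 inches; × 7.75 = 53.40 → 53 rows.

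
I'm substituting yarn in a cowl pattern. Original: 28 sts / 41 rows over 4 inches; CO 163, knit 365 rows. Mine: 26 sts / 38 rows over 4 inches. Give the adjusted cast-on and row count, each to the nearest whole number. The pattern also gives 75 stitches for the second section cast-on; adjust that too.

Cast on 151 stitches; work 338 rows; second section cast-on 70 stitches.

Stitches: 163 × 26/28 = 151.36 → 151.
Rows: 365 × 38/41 = 338.29 → 338.
second section cast-on: 75 × 26/28 = 69.64 → 70.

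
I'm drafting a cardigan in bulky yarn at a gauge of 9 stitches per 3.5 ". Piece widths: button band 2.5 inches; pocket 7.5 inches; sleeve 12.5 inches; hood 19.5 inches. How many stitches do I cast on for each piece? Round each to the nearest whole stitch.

Rate = 9/3.5 = 2.571 sts per in.
button band: 2.5 × 2.571 = 6.43 → 6.
pocket: 7.5 × 2.571 = 19.29 → 19.
sleeve: 12.5 × 2.571 = 32.14 → 32.
hood: 19.5 × 2.571 = 50.14 → 50.

button band 6; pocket 19; sleeve 32; hood 50.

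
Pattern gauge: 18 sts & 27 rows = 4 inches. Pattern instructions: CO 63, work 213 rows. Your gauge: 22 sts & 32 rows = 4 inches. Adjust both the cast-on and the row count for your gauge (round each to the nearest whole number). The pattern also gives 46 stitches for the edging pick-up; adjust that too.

Cast on 77 stitches; work 252 rows; edging pick-up 56 stitches.

Stitches: 63 × 22/18 = 77.00 → 77.
Rows: 213 × 32/27 = 252.44 → 252.
edging pick-up: 46 × 22/18 = 56.22 → 56.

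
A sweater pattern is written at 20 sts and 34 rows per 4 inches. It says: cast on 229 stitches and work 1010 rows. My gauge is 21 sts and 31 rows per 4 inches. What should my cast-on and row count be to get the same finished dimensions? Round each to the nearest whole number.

Cast on 240 stitches; work 921 rows.

Stitches: 229 × 21/20 = 240.45 → 240.
Rows: 1010 × 31/34 = 920.88 → 921.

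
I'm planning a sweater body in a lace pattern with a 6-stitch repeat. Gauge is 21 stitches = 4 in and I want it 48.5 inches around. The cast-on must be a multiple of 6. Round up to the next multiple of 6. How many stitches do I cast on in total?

21 / 4 = 5.25 sts per inch.
48.5 × 5.25 = 254.62 sts.
Next multiple of 6: 258.

Cast on 258 stitches.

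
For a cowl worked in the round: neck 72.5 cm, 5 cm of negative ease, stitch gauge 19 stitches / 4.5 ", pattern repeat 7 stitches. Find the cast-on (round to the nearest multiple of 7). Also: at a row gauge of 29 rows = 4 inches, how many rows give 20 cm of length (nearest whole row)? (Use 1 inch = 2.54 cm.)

Finished = 72.5 − 5 = 67.5 cm.
67.5 cm × 1/2.54 = 26.57 inches.
19/4.5 = 4.222 sts per in; 26.57 × 4.222 = 112.20 sts.
Nearest multiple of 7 → 112.
20 cm = 7.87 inches; × 7.25 = 57.09 → 57 rows.

Cast on 112 stitches; work 57 rows.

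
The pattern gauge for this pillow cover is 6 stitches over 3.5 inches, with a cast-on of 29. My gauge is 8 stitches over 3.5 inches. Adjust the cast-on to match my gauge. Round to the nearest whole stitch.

CO 39 sts.

Scale factor = 8 / 6 = 1.333.
29 × 8 / 6 = 38.67 sts.
→ 39 sts.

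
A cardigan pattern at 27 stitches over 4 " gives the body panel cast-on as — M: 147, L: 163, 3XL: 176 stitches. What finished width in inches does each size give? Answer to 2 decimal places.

M 21.78 inches; L 24.15 inches; 3XL 26.07 inches.

27/4 = 6.75 sts per in.
M: 147 / 6.75 = 21.778 → 21.78 in.
L: 163 / 6.75 = 24.148 → 24.15 in.
3XL: 176 / 6.75 = 26.074 → 26.07 in.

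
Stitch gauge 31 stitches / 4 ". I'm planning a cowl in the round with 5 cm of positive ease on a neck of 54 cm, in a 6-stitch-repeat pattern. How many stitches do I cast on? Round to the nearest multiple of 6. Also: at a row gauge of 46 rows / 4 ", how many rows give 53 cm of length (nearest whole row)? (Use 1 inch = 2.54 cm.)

Finished = 54 + 5 = 59 cm.
59 cm × 1/2.54 = 23.23 inches.
31/4 = 7.75 sts per in; 23.23 × 7.75 = 180.02 sts.
Nearest multiple of 6 → 180.
53 cm = 20.87 inches; × 11.5 = 239.96 → 240 rows.

Cast on 180 stitches; work 240 rows.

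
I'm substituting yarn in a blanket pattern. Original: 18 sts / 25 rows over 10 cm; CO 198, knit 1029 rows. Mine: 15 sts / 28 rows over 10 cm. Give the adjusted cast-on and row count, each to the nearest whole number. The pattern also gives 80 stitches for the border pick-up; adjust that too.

Stitches: 198 × 15/18 = 165.00 → 165.
Rows: 1029 × 28/25 = 1152.48 → 1152.
border pick-up: 80 × 15/18 = 66.67 → 67.

Cast on 165 stitches; work 1152 rows; border pick-up 67 stitches.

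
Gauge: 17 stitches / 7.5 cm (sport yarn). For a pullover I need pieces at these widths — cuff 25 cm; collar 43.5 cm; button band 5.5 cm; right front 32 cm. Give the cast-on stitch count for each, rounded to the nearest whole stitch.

Rate = 17/7.5 = 2.267 sts per cm.
cuff: 25 × 2.267 = 56.67 → 57.
collar: 43.5 × 2.267 = 98.60 → 99.
button band: 5.5 × 2.267 = 12.47 → 12.
right front: 32 × 2.267 = 72.53 → 73.

cuff 57; collar 99; button band 12; right front 73.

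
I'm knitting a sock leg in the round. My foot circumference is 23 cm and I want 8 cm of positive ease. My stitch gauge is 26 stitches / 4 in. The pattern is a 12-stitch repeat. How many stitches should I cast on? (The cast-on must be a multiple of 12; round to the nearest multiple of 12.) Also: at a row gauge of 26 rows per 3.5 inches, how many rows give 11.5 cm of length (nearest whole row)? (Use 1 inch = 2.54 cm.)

Cast on 84 stitches; work 34 rows.

Finished = 23 + 8 = 31 cm.
31 cm × 1/2.54 = 12.20 inches.
26/4 = 6.5 sts per in; 12.20 × 6.5 = 79.33 sts.
Nearest multiple of 12 → 84.
11.5 cm = 4.53 inches; × 7.429 = 33.63 → 34 rows.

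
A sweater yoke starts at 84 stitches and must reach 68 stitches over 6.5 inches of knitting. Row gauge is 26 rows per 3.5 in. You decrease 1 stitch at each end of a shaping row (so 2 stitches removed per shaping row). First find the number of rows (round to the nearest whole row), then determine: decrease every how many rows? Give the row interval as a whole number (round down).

Decrease every 6th row.

Rows = 6.5 × 7.429 = 48.3 → 48 rows.
Stitches to remove: 16 → 8 shaping rows (at 2 st each).
48 / 8 = 6.00 → every 6 rows.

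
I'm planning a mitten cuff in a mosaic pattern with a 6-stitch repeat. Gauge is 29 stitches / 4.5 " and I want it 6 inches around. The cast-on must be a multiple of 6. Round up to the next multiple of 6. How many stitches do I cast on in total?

CO 42 sts.

29 / 4.5 = 6.444 sts per inch.
6 × 6.444 = 38.67 sts.
Next multiple of 6: 42.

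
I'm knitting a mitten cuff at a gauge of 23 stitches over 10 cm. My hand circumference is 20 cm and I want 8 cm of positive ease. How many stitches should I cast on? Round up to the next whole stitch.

Finished = 20 + 8 = 28 cm.
23 / 10 = 2.3 sts per cm.
28.00 × 2.3 = 64.40 sts.
→ 65 sts.

CO 65 sts.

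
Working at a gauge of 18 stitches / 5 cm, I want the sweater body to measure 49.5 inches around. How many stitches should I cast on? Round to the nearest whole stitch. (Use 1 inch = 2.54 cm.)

Cast on 453 stitches.

49.5 in = 125.73 cm.
18 stitches / 5 cm = 3.6 stitches per cm.
125.73 × 3.6 = 452.63 stitches.
Round to nearest → 453.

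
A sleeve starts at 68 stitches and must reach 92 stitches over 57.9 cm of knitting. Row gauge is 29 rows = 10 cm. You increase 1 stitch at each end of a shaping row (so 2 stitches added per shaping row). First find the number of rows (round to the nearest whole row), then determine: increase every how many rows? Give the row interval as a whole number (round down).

Rows = 57.9 × 2.9 = 167.9 → 168 rows.
Stitches to add: 24 → 12 shaping rows (at 2 st each).
168 / 12 = 14.00 → every 14 rows.

Increase every 14th row.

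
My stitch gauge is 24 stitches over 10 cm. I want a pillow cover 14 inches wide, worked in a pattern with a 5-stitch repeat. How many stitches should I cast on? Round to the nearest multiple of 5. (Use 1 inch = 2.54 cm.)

CO 85 sts.

14 in = 14 × 2.54 = 35.56 cm.
24 / 10 = 2.4 sts/cm.
35.56 × 2.4 = 85.34 sts.
→ 85.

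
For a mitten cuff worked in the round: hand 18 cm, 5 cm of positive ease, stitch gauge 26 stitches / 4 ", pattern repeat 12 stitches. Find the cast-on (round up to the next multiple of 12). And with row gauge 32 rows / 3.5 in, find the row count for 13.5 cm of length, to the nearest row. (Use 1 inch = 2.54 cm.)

Cast on 60 stitches; work 49 rows.

Finished = 18 + 5 = 23 cm.
23 cm × 1/2.54 = 9.06 inches.
26/4 = 6.5 sts per in; 9.06 × 6.5 = 58.86 sts.
Next multiple of 12 → 60.
13.5 cm = 5.31 inches; × 9.143 = 48.59 → 49 rows.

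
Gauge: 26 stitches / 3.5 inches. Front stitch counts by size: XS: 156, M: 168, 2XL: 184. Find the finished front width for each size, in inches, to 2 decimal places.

XS 21.00 inches; M 22.62 inches; 2XL 24.77 inches.

26/3.5 = 7.429 sts per in.
XS: 156 / 7.429 = 21.000 → 21.00 in.
M: 168 / 7.429 = 22.615 → 22.62 in.
2XL: 184 / 7.429 = 24.769 → 24.77 in.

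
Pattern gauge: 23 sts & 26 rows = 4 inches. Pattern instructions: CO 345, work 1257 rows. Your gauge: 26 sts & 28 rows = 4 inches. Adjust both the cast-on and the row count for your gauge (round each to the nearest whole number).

Stitches: 345 × 26/23 = 390.00 → 390.
Rows: 1257 × 28/26 = 1353.69 → 1354.

Cast on 390 stitches; work 1354 rows.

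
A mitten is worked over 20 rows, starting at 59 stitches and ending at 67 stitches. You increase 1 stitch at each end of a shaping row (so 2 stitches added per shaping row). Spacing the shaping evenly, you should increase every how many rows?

Increase every 5th row.

Stitches to add: |67 − 59| = 8.
Shaping rows needed: 8 / 2 = 4.
20 rows / 4 = every 5 rows.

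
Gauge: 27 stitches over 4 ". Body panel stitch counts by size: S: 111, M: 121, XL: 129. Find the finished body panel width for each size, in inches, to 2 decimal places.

27/4 = 6.75 sts per in.
S: 111 / 6.75 = 16.444 → 16.44 in.
M: 121 / 6.75 = 17.926 → 17.93 in.
XL: 129 / 6.75 = 19.111 → 19.11 in.

S 16.44 inches; M 17.93 inches; XL 19.11 inches.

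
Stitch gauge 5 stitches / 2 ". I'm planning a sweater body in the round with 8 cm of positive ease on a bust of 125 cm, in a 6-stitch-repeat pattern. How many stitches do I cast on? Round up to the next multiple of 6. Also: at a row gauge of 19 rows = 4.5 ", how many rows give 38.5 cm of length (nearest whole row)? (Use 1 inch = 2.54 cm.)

Cast on 132 stitches; work 64 rows.

Finished = 125 + 8 = 133 cm.
133 cm × 1/2.54 = 52.36 inches.
5/2 = 2.5 sts per in; 52.36 × 2.5 = 130.91 sts.
Next multiple of 6 → 132.
38.5 cm = 15.16 inches; × 4.222 = 64.00 → 64 rows.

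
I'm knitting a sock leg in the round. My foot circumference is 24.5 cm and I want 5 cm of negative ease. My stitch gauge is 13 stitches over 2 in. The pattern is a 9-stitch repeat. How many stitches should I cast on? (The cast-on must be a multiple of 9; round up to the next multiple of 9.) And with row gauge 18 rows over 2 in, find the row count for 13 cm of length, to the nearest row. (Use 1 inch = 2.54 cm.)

Cast on 54 stitches; work 46 rows.

Finished = 24.5 − 5 = 19.5 cm.
19.5 cm × 1/2.54 = 7.68 inches.
13/2 = 6.5 sts per in; 7.68 × 6.5 = 49.90 sts.
Next multiple of 9 → 54.
13 cm = 5.12 inches; × 9 = 46.06 → 46 rows.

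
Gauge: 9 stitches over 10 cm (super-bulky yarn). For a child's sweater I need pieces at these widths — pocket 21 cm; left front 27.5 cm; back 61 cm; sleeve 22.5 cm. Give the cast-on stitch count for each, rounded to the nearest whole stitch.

Rate = 9/10 = 0.9 sts per cm.
pocket: 21 × 0.9 = 18.90 → 19.
left front: 27.5 × 0.9 = 24.75 → 25.
back: 61 × 0.9 = 54.90 → 55.
sleeve: 22.5 × 0.9 = 20.25 → 20.

pocket 19; left front 25; back 55; sleeve 20.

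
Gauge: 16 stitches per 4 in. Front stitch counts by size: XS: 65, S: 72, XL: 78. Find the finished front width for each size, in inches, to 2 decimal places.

XS 16.25 inches; S 18.00 inches; XL 19.50 inches.

16/4 = 4 sts per in.
XS: 65 / 4 = 16.250 → 16.25 in.
S: 72 / 4 = 18.000 → 18.00 in.
XL: 78 / 4 = 19.500 → 19.50 in.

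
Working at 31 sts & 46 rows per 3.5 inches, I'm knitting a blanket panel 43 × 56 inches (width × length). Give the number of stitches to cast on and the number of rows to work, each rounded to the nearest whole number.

Cast on 381 stitches and work 736 rows.

Stitch gauge = 31/3.5 = 8.857 sts/in; 43 × 8.857 = 380.86 → 381 sts.
Row gauge = 46/3.5 = 13.143 rows/in; 56 × 13.143 = 736.00 → 736 rows.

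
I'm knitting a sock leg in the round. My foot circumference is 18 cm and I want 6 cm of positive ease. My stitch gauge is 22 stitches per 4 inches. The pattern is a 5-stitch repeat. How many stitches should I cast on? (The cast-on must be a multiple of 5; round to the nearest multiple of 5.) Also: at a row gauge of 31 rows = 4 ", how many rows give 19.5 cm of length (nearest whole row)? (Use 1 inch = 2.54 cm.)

Cast on 50 stitches; work 59 rows.

Finished = 18 + 6 = 24 cm.
24 cm × 1/2.54 = 9.45 inches.
22/4 = 5.5 sts per in; 9.45 × 5.5 = 51.97 sts.
Nearest multiple of 5 → 50.
19.5 cm = 7.68 inches; × 7.75 = 59.50 → 59 rows.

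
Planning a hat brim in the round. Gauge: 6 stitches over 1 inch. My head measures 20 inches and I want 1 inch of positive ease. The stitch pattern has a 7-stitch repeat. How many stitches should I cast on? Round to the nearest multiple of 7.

Cast on 126 stitches.

Finished = 20 + 1 = 21 inches.
6 / 1 = 6 sts/in.
21 × 6 = 126.00 sts.
Nearest multiple of 7: 126.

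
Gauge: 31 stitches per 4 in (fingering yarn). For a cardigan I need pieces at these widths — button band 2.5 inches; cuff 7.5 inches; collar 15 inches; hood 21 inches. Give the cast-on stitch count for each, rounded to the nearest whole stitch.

button band 19; cuff 58; collar 116; hood 163.

Rate = 31/4 = 7.75 sts per in.
button band: 2.5 × 7.75 = 19.38 → 19.
cuff: 7.5 × 7.75 = 58.12 → 58.
collar: 15 × 7.75 = 116.25 → 116.
hood: 21 × 7.75 = 162.75 → 163.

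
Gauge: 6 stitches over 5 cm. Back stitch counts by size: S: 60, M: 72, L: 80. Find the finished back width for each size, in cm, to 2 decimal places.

6/5 = 1.2 sts per cm.
S: 60 / 1.2 = 50.000 → 50.00 cm.
M: 72 / 1.2 = 60.000 → 60.00 cm.
L: 80 / 1.2 = 66.667 → 66.67 cm.

S 50.00 cm; M 60.00 cm; L 66.67 cm.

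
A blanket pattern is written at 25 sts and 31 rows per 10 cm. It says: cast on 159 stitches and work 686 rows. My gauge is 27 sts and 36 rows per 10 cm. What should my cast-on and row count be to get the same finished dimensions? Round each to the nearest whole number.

Stitches: 159 × 27/25 = 171.72 → 172.
Rows: 686 × 36/31 = 796.65 → 797.

Cast on 172 stitches; work 797 rows.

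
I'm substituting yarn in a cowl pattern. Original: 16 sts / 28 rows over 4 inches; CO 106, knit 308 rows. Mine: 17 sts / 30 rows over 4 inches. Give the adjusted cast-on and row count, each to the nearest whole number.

Stitches: 106 × 17/16 = 112.62 → 113.
Rows: 308 × 30/28 = 330.00 → 330.

Cast on 113 stitches; work 330 rows.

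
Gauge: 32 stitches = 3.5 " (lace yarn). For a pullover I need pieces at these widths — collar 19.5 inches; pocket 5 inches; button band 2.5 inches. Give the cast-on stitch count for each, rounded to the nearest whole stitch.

Rate = 32/3.5 = 9.143 sts per in.
collar: 19.5 × 9.143 = 178.29 → 178.
pocket: 5 × 9.143 = 45.71 → 46.
button band: 2.5 × 9.143 = 22.86 → 23.

collar 178; pocket 46; button band 23.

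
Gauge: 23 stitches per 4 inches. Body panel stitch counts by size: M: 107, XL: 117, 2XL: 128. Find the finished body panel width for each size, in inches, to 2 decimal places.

23/4 = 5.75 sts per in.
M: 107 / 5.75 = 18.609 → 18.61 in.
XL: 117 / 5.75 = 20.348 → 20.35 in.
2XL: 128 / 5.75 = 22.261 → 22.26 in.

M 18.61 inches; XL 20.35 inches; 2XL 22.26 inches.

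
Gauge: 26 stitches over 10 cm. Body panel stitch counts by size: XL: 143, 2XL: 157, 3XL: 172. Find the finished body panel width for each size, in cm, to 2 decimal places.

26/10 = 2.6 sts per cm.
XL: 143 / 2.6 = 55.000 → 55.00 cm.
2XL: 157 / 2.6 = 60.385 → 60.38 cm.
3XL: 172 / 2.6 = 66.154 → 66.15 cm.

XL 55.00 cm; 2XL 60.38 cm; 3XL 66.15 cm.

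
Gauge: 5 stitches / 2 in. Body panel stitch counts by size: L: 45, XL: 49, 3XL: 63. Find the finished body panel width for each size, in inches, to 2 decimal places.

5/2 = 2.5 sts per in.
L: 45 / 2.5 = 18.000 → 18.00 in.
XL: 49 / 2.5 = 19.600 → 19.60 in.
3XL: 63 / 2.5 = 25.200 → 25.20 in.

L 18.00 inches; XL 19.60 inches; 3XL 25.20 inches.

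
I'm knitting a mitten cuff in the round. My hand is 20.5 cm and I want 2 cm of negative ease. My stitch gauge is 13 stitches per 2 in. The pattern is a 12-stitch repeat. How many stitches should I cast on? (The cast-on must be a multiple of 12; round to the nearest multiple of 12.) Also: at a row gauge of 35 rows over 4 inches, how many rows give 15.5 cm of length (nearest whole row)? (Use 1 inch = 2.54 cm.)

Cast on 48 stitches; work 53 rows.

Finished = 20.5 − 2 = 18.5 cm.
18.5 cm × 1/2.54 = 7.28 inches.
13/2 = 6.5 sts per in; 7.28 × 6.5 = 47.34 sts.
Nearest multiple of 12 → 48.
15.5 cm = 6.10 inches; × 8.75 = 53.40 → 53 rows.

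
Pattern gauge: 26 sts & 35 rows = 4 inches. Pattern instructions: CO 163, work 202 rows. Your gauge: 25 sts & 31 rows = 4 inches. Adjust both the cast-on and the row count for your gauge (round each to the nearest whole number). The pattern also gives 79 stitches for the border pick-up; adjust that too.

Stitches: 163 × 25/26 = 156.73 → 157.
Rows: 202 × 31/35 = 178.91 → 179.
border pick-up: 79 × 25/26 = 75.96 → 76.

Cast on 157 stitches; work 179 rows; border pick-up 76 stitches.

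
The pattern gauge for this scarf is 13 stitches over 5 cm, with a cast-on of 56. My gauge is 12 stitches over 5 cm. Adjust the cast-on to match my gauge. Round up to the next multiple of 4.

CO 52 sts.

Scale factor = 12 / 13 = 0.923.
56 × 12 / 13 = 51.69 sts.
→ 52 sts.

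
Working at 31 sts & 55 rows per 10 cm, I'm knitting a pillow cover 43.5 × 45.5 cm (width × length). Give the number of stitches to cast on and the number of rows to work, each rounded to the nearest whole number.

Stitch gauge = 31/10 = 3.1 sts/cm; 43.5 × 3.1 = 134.85 → 135 sts.
Row gauge = 55/10 = 5.5 rows/cm; 45.5 × 5.5 = 250.25 → 250 rows.

Cast on 135 stitches and work 250 rows.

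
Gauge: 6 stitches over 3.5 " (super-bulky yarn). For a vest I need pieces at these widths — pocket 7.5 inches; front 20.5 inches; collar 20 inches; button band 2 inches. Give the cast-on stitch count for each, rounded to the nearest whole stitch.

pocket 13; front 35; collar 34; button band 3.

Rate = 6/3.5 = 1.714 sts per in.
pocket: 7.5 × 1.714 = 12.86 → 13.
front: 20.5 × 1.714 = 35.14 → 35.
collar: 20 × 1.714 = 34.29 → 34.
button band: 2 × 1.714 = 3.43 → 3.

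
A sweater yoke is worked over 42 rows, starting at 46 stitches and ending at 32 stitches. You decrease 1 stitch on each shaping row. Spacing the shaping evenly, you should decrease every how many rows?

Stitches to remove: |32 − 46| = 14.
Shaping rows needed: 14 / 1 = 14.
42 rows / 14 = every 3 rows.

Decrease every 3rd row.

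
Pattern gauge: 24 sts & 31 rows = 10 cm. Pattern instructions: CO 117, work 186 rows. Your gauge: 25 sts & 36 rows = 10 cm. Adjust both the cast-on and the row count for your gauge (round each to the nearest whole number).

Cast on 122 stitches; work 216 rows.

Stitches: 117 × 25/24 = 121.88 → 122.
Rows: 186 × 36/31 = 216.00 → 216.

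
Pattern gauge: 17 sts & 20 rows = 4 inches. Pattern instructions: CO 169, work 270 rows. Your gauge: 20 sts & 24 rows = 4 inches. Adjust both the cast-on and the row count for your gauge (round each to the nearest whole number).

Stitches: 169 × 20/17 = 198.82 → 199.
Rows: 270 × 24/20 = 324.00 → 324.

Cast on 199 stitches; work 324 rows.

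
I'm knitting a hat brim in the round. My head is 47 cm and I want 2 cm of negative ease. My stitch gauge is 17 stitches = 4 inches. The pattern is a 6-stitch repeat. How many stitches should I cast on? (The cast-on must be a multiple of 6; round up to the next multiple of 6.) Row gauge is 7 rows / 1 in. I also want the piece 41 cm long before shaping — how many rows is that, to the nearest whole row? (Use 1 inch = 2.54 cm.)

Finished = 47 − 2 = 45 cm.
45 cm × 1/2.54 = 17.72 inches.
17/4 = 4.25 sts per in; 17.72 × 4.25 = 75.30 sts.
Next multiple of 6 → 78.
41 cm = 16.14 inches; × 7 = 112.99 → 113 rows.

Cast on 78 stitches; work 113 rows.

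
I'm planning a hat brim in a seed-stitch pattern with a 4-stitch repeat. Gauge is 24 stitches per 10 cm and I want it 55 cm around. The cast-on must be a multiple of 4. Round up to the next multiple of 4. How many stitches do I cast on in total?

24 / 10 = 2.4 sts per cm.
55 × 2.4 = 132.00 sts.
Next multiple of 4: 132.

Cast on 132 stitches.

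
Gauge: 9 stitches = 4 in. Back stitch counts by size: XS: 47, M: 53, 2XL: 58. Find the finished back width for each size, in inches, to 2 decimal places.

XS 20.89 inches; M 23.56 inches; 2XL 25.78 inches.

9/4 = 2.25 sts per in.
XS: 47 / 2.25 = 20.889 → 20.89 in.
M: 53 / 2.25 = 23.556 → 23.56 in.
2XL: 58 / 2.25 = 25.778 → 25.78 in.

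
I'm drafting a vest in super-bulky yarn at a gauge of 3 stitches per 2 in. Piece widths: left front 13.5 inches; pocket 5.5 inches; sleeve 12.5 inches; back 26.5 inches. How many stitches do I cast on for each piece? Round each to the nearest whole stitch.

Rate = 3/2 = 1.5 sts per in.
left front: 13.5 × 1.5 = 20.25 → 20.
pocket: 5.5 × 1.5 = 8.25 → 8.
sleeve: 12.5 × 1.5 = 18.75 → 19.
back: 26.5 × 1.5 = 39.75 → 40.

left front 20; pocket 8; sleeve 19; back 40.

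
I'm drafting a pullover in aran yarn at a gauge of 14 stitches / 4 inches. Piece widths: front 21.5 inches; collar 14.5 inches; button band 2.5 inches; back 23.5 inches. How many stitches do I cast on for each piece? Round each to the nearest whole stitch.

Rate = 14/4 = 3.5 sts per in.
front: 21.5 × 3.5 = 75.25 → 75.
collar: 14.5 × 3.5 = 50.75 → 51.
button band: 2.5 × 3.5 = 8.75 → 9.
back: 23.5 × 3.5 = 82.25 → 82.

front 75; collar 51; button band 9; back 82.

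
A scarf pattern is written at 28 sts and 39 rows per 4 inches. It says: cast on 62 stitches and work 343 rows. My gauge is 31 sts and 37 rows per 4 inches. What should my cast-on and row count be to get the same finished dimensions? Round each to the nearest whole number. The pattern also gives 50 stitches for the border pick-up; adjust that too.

Cast on 69 stitches; work 325 rows; border pick-up 55 stitches.

Stitches: 62 × 31/28 = 68.64 → 69.
Rows: 343 × 37/39 = 325.41 → 325.
border pick-up: 50 × 31/28 = 55.36 → 55.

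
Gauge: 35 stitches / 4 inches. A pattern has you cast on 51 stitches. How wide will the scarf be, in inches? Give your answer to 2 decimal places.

5.83 inches.

35 stitches / 4 inch = 8.75 stitches per inch.
51 / 8.75 = 5.829 inches.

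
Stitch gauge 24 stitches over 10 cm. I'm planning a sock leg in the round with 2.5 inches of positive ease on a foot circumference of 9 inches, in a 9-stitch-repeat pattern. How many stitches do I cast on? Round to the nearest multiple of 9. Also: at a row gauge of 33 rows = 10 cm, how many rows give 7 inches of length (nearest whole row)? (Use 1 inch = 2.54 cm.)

Cast on 72 stitches; work 59 rows.

Finished = 9 + 2.5 = 11.5 inches.
11.5 inches × 2.54 = 29.21 cm.
24/10 = 2.4 sts per cm; 29.21 × 2.4 = 70.10 sts.
Nearest multiple of 9 → 72.
7 inches = 17.78 cm; × 3.3 = 58.67 → 59 rows.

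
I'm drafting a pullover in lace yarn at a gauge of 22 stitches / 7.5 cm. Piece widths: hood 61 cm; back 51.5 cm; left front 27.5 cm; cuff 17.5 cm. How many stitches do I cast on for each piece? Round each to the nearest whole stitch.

hood 179; back 151; left front 81; cuff 51.

Rate = 22/7.5 = 2.933 sts per cm.
hood: 61 × 2.933 = 178.93 → 179.
back: 51.5 × 2.933 = 151.07 → 151.
left front: 27.5 × 2.933 = 80.67 → 81.
cuff: 17.5 × 2.933 = 51.33 → 51.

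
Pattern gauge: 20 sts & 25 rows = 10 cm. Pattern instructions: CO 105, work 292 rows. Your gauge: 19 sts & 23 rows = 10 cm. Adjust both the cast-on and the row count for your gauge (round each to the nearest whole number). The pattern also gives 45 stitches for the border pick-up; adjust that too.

Cast on 100 stitches; work 269 rows; border pick-up 43 stitches.

Stitches: 105 × 19/20 = 99.75 → 100.
Rows: 292 × 23/25 = 268.64 → 269.
border pick-up: 45 × 19/20 = 42.75 → 43.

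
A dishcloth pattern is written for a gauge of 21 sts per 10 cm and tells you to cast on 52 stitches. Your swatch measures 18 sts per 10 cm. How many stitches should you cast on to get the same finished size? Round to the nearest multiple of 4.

Scale factor = 18 / 21 = 0.857.
52 × 18 / 21 = 44.57 sts.
→ 44 sts.

Cast on 44 stitches.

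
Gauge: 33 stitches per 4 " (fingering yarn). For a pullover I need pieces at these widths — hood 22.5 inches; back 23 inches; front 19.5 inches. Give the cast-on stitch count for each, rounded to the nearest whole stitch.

hood 186; back 190; front 161.

Rate = 33/4 = 8.25 sts per in.
hood: 22.5 × 8.25 = 185.62 → 186.
back: 23 × 8.25 = 189.75 → 190.
front: 19.5 × 8.25 = 160.88 → 161.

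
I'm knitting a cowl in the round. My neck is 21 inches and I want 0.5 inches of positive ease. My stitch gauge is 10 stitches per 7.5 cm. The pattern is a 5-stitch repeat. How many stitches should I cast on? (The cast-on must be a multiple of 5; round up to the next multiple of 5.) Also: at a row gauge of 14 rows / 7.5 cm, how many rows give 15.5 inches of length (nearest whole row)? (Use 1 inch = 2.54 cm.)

Finished = 21 + 0.5 = 21.5 inches.
21.5 inches × 2.54 = 54.61 cm.
10/7.5 = 1.333 sts per cm; 54.61 × 1.333 = 72.81 sts.
Next multiple of 5 → 75.
15.5 inches = 39.37 cm; × 1.867 = 73.49 → 73 rows.

Cast on 75 stitches; work 73 rows.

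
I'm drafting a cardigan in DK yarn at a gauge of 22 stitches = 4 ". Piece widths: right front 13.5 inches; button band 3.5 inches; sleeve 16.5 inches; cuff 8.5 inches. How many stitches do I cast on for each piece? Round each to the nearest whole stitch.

right front 74; button band 19; sleeve 91; cuff 47.

Rate = 22/4 = 5.5 sts per in.
right front: 13.5 × 5.5 = 74.25 → 74.
button band: 3.5 × 5.5 = 19.25 → 19.
sleeve: 16.5 × 5.5 = 90.75 → 91.
cuff: 8.5 × 5.5 = 46.75 → 47.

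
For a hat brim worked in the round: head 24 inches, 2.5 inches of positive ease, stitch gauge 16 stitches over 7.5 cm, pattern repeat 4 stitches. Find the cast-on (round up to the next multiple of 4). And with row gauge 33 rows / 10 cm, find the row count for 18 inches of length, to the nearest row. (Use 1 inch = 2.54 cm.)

Cast on 144 stitches; work 151 rows.

Finished = 24 + 2.5 = 26.5 inches.
26.5 inches × 2.54 = 67.31 cm.
16/7.5 = 2.133 sts per cm; 67.31 × 2.133 = 143.59 sts.
Next multiple of 4 → 144.
18 inches = 45.72 cm; × 3.3 = 150.88 → 151 rows.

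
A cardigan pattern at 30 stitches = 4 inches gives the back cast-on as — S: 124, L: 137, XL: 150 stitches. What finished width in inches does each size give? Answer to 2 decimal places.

30/4 = 7.5 sts per in.
S: 124 / 7.5 = 16.533 → 16.53 in.
L: 137 / 7.5 = 18.267 → 18.27 in.
XL: 150 / 7.5 = 20.000 → 20.00 in.

S 16.53 inches; L 18.27 inches; XL 20.00 inches.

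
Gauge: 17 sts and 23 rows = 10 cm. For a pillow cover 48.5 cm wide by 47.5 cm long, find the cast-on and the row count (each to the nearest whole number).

Stitch gauge = 17/10 = 1.7 sts/cm; 48.5 × 1.7 = 82.45 → 82 sts.
Row gauge = 23/10 = 2.3 rows/cm; 47.5 × 2.3 = 109.25 → 109 rows.

Cast on 82 stitches and work 109 rows.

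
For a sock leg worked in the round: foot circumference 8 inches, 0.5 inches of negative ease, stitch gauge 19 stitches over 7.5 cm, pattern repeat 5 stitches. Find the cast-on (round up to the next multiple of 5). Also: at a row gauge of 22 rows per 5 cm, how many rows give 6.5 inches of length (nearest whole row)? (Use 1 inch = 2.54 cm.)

Cast on 50 stitches; work 73 rows.

Finished = 8 − 0.5 = 7.5 inches.
7.5 inches × 2.54 = 19.05 cm.
19/7.5 = 2.533 sts per cm; 19.05 × 2.533 = 48.26 sts.
Next multiple of 5 → 50.
6.5 inches = 16.51 cm; × 4.4 = 72.64 → 73 rows.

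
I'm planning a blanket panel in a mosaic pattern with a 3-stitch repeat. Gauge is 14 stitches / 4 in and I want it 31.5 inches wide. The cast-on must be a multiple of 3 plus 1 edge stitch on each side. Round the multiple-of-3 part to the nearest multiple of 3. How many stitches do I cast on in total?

14 / 4 = 3.5 sts per inch.
31.5 × 3.5 = 110.25 sts.
Less 2 edge sts → 108.25 for the repeat.
Nearest multiple of 3: 108.
Add back 2 edge sts → 110.

Cast on 110 stitches.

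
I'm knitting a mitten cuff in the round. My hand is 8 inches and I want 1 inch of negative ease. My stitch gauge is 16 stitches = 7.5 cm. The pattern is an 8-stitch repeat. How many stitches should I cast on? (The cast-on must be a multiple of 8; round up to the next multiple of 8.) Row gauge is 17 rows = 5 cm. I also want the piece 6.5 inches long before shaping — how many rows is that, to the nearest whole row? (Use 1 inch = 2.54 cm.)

Cast on 40 stitches; work 56 rows.

Finished = 8 − 1 = 7 inches.
7 inches × 2.54 = 17.78 cm.
16/7.5 = 2.133 sts per cm; 17.78 × 2.133 = 37.93 sts.
Next multiple of 8 → 40.
6.5 inches = 16.51 cm; × 3.4 = 56.13 → 56 rows.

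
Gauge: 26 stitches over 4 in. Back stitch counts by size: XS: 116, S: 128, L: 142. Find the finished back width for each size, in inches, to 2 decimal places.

26/4 = 6.5 sts per in.
XS: 116 / 6.5 = 17.846 → 17.85 in.
S: 128 / 6.5 = 19.692 → 19.69 in.
L: 142 / 6.5 = 21.846 → 21.85 in.

XS 17.85 inches; S 19.69 inches; L 21.85 inches.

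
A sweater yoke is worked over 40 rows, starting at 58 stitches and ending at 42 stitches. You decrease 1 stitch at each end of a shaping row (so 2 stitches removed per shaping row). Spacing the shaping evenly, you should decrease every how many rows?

Stitches to remove: |42 − 58| = 16.
Shaping rows needed: 16 / 2 = 8.
40 rows / 8 = every 5 rows.

Decrease every 5th row.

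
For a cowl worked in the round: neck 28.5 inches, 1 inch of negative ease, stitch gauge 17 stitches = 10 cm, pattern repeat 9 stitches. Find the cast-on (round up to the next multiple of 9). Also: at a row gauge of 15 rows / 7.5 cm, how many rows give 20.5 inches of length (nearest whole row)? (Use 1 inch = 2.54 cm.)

Finished = 28.5 − 1 = 27.5 inches.
27.5 inches × 2.54 = 69.85 cm.
17/10 = 1.7 sts per cm; 69.85 × 1.7 = 118.75 sts.
Next multiple of 9 → 126.
20.5 inches = 52.07 cm; × 2 = 104.14 → 104 rows.

Cast on 126 stitches; work 104 rows.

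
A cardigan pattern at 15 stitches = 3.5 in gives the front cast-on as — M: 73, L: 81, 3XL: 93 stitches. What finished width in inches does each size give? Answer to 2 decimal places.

15/3.5 = 4.286 sts per in.
M: 73 / 4.286 = 17.033 → 17.03 in.
L: 81 / 4.286 = 18.900 → 18.90 in.
3XL: 93 / 4.286 = 21.700 → 21.70 in.

M 17.03 inches; L 18.90 inches; 3XL 21.70 inches.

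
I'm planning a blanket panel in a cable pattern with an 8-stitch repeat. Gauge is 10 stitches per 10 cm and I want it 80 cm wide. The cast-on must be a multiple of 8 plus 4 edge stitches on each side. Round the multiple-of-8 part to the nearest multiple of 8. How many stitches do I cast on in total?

10 / 10 = 1 sts per cm.
80 × 1 = 80.00 sts.
Less 8 edge sts → 72.00 for the repeat.
Nearest multiple of 8: 72.
Add back 8 edge sts → 80.

Cast on 80 stitches.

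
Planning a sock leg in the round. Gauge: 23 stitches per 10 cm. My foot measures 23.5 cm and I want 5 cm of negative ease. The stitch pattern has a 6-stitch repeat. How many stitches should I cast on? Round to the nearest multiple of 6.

Cast on 42 stitches.

Finished = 23.5 − 5 = 18.5 cm.
23 / 10 = 2.3 sts/cm.
18.5 × 2.3 = 42.55 sts.
Nearest multiple of 6: 42.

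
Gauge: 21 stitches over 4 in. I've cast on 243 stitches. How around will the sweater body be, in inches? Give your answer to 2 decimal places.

21 stitches / 4 inch = 5.25 stitches per inch.
243 / 5.25 = 46.286 inches.

46.29 inches.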